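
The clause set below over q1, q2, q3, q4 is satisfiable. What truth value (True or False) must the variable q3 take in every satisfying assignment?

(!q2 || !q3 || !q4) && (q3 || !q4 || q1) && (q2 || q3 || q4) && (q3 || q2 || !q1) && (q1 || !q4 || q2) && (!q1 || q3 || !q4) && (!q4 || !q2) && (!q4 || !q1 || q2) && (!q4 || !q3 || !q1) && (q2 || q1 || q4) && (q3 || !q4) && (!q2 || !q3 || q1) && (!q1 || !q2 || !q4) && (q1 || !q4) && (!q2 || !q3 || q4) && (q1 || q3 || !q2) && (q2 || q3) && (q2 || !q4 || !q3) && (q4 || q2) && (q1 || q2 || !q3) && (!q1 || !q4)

Suppose q3 = true.
Suppose q2 = false.
The clause (!q4) is unit, so q4 = false.
Now (q4) is unsatisfied and unit — conflict.
Undo q2 and try q2 = true.
The clause (!q4) is unit, so q4 = false.
Now (q4) is unsatisfied and unit — conflict.
Either choice for q2 ends in contradiction.
So every satisfying assignment has q3 = False.

False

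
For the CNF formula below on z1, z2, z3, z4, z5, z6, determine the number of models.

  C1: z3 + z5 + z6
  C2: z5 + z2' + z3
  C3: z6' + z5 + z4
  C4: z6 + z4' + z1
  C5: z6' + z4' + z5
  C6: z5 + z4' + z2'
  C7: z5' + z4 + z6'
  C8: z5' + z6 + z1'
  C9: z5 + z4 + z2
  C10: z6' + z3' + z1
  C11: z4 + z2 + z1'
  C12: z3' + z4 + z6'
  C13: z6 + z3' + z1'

There are 2^6 = 64 truth assignments over (z1, z2, z3, z4, z5, z6).
Split on z6. With z6 = 1, the clauses containing z6 are satisfied and z6' drops from the rest; 6 of the 2^5 = 32 assignments to the other variables satisfy what remains.
With z6 = 0, by the same count on the reduced clause set, 5 assignments work.
(One model: z1=F, z2=F, z3=F, z4=F, z5=T, z6=F.)
Total: 6 + 5 = 11.

11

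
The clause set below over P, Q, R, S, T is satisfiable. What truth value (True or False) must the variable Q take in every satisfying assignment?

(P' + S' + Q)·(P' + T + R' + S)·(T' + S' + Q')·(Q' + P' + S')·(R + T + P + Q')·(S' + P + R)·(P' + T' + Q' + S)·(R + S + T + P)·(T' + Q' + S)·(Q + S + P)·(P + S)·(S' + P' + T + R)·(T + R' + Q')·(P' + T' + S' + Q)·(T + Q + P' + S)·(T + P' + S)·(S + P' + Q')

Suppose Q = 1.
Try T = 0.
From the singleton clause (R'), R = 0.
From the singleton clause (P), P = 1.
From the singleton clause (S'), S = 0.
But (S) is also a unit clause — contradiction.
Undo T and try T = 1.
From the singleton clause (S'), S = 0.
But (S) is also a unit clause — contradiction.
Both values of T lead to a conflict.
So every satisfying assignment has Q = False.

False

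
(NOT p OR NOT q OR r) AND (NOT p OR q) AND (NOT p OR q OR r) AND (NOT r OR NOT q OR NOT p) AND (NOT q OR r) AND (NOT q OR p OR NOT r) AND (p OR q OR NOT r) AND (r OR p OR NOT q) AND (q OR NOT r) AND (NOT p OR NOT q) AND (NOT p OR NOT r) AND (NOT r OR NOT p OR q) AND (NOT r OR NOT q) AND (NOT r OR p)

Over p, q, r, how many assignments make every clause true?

There are 2^3 = 8 truth assignments over (p, q, r).
Check each against the 14 clauses (columns in the order p, q, r):
  F F F  ✓ satisfies all
  F F T  ✗ fails (p OR q OR NOT r)
  F T F  ✗ fails (NOT q OR r)
  F T T  ✗ fails (NOT q OR p OR NOT r)
  T F F  ✗ fails (NOT p OR q)
  T F T  ✗ fails (NOT p OR q)
  T T F  ✗ fails (NOT p OR NOT q OR r)
  T T T  ✗ fails (NOT r OR NOT q OR NOT p)
1 of the 8 rows is a model.

1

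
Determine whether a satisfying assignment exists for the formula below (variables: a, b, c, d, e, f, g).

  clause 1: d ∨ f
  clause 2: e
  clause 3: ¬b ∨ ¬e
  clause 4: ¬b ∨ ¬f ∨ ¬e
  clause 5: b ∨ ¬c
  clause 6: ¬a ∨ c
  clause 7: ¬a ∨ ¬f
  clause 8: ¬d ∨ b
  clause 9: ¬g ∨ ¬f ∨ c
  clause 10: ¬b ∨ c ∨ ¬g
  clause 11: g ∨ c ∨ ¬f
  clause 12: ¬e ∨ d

No

(e) alone gives e = True.
(¬b) alone gives b = False.
(¬c) alone gives c = False.
(¬a) alone gives a = False.
(¬d) alone gives d = False.
Now (d) is unsatisfied and unit — conflict.
No assignment satisfies every clause.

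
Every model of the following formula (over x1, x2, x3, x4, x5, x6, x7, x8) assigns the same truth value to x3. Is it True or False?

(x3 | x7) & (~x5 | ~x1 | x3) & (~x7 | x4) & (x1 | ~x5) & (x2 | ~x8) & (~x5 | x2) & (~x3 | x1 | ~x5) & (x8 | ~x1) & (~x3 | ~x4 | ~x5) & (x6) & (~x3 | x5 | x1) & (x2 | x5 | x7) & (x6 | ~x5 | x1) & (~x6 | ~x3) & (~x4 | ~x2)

Suppose x3 = 1.
The clause (x6) is unit, so x6 = 1.
But (~x6) is also a unit clause — contradiction.
So every satisfying assignment has x3 = False.

False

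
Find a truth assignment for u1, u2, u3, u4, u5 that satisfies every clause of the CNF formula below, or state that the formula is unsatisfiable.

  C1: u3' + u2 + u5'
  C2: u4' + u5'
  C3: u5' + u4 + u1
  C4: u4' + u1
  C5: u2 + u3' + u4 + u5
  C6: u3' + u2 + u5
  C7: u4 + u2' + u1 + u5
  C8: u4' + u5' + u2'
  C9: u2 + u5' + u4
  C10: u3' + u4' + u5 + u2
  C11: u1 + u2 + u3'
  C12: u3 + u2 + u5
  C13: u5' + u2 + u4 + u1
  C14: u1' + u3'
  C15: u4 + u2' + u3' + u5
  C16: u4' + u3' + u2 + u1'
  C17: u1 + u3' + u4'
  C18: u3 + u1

Try u4 = 1.
The clause (u5') is unit, so u5 = 0.
The clause (u1) is unit, so u1 = 1.
The clause (u3') is unit, so u3 = 0.
The clause (u2) is unit, so u2 = 1.
This assignment satisfies each clause.

u1=1; u2=1; u3=0; u4=1; u5=0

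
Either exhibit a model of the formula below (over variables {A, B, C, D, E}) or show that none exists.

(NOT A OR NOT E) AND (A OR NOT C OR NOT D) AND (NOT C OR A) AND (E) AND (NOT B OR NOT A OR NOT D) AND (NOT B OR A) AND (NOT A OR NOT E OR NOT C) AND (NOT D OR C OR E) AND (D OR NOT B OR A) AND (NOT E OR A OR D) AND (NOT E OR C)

UNSATISFIABLE

Unit clause (E) forces E = true.
Unit clause (NOT A) forces A = false.
Unit clause (NOT C) forces C = false.
But (C) is also a unit clause — contradiction.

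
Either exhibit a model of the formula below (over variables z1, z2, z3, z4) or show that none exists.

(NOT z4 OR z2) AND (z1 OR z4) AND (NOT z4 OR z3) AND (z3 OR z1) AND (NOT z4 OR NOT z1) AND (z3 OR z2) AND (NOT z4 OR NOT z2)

Suppose z4 = false.
The clause (z1) is unit, so z1 = true.
Suppose z3 = false.
The clause (z2) is unit, so z2 = true.
Every clause now holds.

z1 ↦ true; z2 ↦ true; z3 ↦ false; z4 ↦ false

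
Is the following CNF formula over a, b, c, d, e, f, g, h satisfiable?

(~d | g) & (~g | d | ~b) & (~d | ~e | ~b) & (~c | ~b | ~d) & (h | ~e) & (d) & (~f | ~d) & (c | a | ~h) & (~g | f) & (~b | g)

Unit clause (d) forces d = 1.
Unit clause (g) forces g = 1.
Unit clause (~f) forces f = 0.
That conflicts with the unit clause (f).
No assignment satisfies every clause.

No, unsatisfiable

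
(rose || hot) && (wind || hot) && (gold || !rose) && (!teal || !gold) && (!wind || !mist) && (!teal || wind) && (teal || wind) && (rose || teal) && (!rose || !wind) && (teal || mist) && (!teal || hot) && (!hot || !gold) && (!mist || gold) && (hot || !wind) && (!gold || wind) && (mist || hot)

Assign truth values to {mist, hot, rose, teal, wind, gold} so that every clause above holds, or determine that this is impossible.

mist ↦ false,  hot ↦ true,  rose ↦ false,  teal ↦ true,  wind ↦ true,  gold ↦ false

Case rose = false:
The clause (hot) is unit, so hot = true.
The clause (teal) is unit, so teal = true.
The clause (!gold) is unit, so gold = false.
The clause (wind) is unit, so wind = true.
The clause (!mist) is unit, so mist = false.
Every clause now holds.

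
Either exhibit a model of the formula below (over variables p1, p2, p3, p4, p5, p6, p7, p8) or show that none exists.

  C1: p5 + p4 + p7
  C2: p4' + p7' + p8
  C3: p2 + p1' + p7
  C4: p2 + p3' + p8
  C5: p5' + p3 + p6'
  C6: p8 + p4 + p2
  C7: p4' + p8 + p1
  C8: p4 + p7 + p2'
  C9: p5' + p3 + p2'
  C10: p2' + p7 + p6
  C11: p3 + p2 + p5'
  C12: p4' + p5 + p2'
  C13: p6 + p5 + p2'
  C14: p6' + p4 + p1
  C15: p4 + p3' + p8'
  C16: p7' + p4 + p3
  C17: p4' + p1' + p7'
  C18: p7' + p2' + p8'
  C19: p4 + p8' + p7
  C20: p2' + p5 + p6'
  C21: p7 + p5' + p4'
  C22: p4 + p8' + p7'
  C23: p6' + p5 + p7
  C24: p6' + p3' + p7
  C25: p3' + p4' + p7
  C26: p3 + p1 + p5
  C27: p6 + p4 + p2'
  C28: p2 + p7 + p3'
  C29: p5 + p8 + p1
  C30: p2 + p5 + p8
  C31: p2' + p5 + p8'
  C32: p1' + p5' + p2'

Try p5 = 1.
Try p3 = 1.
Try p2 = 0.
Unit clause (p8) forces p8 = 1.
Unit clause (p4) forces p4 = 1.
Unit clause (p7) forces p7 = 1.
Unit clause (p1') forces p1 = 0.
Every clause is now satisfied; p6 is unconstrained.

p1: 0, p2: 0, p3: 1, p4: 1, p5: 1, p6: 1, p7: 1, p8: 1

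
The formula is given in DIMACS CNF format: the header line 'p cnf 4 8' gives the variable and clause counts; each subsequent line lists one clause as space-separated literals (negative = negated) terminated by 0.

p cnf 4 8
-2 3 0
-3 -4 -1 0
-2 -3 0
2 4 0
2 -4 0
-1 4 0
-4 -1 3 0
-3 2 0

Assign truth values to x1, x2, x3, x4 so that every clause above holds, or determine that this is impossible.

Try x2 = False.
The clause (x4) is unit, so x4 = True.
Now (¬x4) is unsatisfied and unit — conflict.
Undo x2 and try x2 = True.
The clause (x3) is unit, so x3 = True.
Now (¬x3) is unsatisfied and unit — conflict.
Neither x2 = True nor x2 = False works.

UNSATISFIABLE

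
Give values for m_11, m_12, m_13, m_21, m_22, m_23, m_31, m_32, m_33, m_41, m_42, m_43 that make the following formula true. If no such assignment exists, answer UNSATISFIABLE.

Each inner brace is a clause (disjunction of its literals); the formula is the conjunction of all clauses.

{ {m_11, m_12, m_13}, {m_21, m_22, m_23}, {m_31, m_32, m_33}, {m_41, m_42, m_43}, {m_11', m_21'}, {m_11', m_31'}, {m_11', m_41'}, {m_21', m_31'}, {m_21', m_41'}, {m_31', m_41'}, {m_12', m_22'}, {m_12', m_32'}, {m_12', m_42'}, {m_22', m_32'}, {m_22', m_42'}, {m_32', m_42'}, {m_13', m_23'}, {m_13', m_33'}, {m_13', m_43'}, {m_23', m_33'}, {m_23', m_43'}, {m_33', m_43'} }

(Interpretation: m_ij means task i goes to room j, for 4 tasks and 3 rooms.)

Case m_11 = 0:
Case m_12 = 1:
Unit clause (m_22') forces m_22 = 0.
Unit clause (m_32') forces m_32 = 0.
Unit clause (m_42') forces m_42 = 0.
Case m_21 = 1:
Unit clause (m_31') forces m_31 = 0.
Unit clause (m_33) forces m_33 = 1.
Unit clause (m_41') forces m_41 = 0.
Unit clause (m_43) forces m_43 = 1.
Now (m_43') is unsatisfied and unit — conflict.
Backtrack on m_21: now try m_21 = 0.
Unit clause (m_23) forces m_23 = 1.
Unit clause (m_13') forces m_13 = 0.
Unit clause (m_33') forces m_33 = 0.
Unit clause (m_31) forces m_31 = 1.
Unit clause (m_41') forces m_41 = 0.
Unit clause (m_43) forces m_43 = 1.
Now (m_43') is unsatisfied and unit — conflict.
Both values of m_21 lead to a conflict.
Backtrack on m_12: now try m_12 = 0.
Unit clause (m_13) forces m_13 = 1.
Unit clause (m_23') forces m_23 = 0.
Unit clause (m_33') forces m_33 = 0.
Unit clause (m_43') forces m_43 = 0.
Case m_21 = 1:
Unit clause (m_31') forces m_31 = 0.
Unit clause (m_32) forces m_32 = 1.
Unit clause (m_41') forces m_41 = 0.
Unit clause (m_42) forces m_42 = 1.
Now (m_42') is unsatisfied and unit — conflict.
Backtrack on m_21: now try m_21 = 0.
Unit clause (m_22) forces m_22 = 1.
Unit clause (m_32') forces m_32 = 0.
Unit clause (m_31) forces m_31 = 1.
Unit clause (m_41') forces m_41 = 0.
Unit clause (m_42) forces m_42 = 1.
Now (m_42') is unsatisfied and unit — conflict.
Both values of m_21 lead to a conflict.
Both values of m_12 lead to a conflict.
Backtrack on m_11: now try m_11 = 1.
Unit clause (m_21') forces m_21 = 0.
Unit clause (m_31') forces m_31 = 0.
Unit clause (m_41') forces m_41 = 0.
Case m_22 = 1:
Unit clause (m_12') forces m_12 = 0.
Unit clause (m_32') forces m_32 = 0.
Unit clause (m_33) forces m_33 = 1.
Unit clause (m_42') forces m_42 = 0.
Unit clause (m_43) forces m_43 = 1.
Now (m_43') is unsatisfied and unit — conflict.
Backtrack on m_22: now try m_22 = 0.
Unit clause (m_23) forces m_23 = 1.
Unit clause (m_13') forces m_13 = 0.
Unit clause (m_33') forces m_33 = 0.
Unit clause (m_32) forces m_32 = 1.
Unit clause (m_12') forces m_12 = 0.
Unit clause (m_42') forces m_42 = 0.
Unit clause (m_43) forces m_43 = 1.
Now (m_43') is unsatisfied and unit — conflict.
Both values of m_22 lead to a conflict.
Both values of m_11 lead to a conflict.

UNSATISFIABLE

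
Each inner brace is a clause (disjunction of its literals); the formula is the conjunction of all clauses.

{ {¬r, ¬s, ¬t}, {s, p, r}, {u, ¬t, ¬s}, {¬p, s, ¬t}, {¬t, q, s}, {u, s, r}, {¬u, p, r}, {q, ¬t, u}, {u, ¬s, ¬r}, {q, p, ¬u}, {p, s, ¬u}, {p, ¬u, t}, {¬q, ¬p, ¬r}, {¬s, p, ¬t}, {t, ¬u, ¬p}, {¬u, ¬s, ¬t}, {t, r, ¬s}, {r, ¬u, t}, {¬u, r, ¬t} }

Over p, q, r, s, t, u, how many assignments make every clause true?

4

There are 2^6 = 64 truth assignments over (p, q, r, s, t, u).
Split on p. With p = True, the clauses containing p are satisfied and ¬p drops from the rest; 1 of the 2^5 = 32 assignments to the other variables satisfy what remains.
With p = False, by the same count on the reduced clause set, 3 assignments work.
(One model: p=F, q=F, r=T, s=F, t=F, u=F.)
Total: 1 + 3 = 4.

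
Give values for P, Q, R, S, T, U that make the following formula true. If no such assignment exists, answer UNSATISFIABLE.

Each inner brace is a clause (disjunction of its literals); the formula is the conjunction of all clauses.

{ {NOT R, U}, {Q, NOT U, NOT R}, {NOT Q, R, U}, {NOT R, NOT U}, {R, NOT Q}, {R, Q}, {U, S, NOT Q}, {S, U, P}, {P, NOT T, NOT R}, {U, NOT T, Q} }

Suppose R = false.
Unit clause (NOT Q) forces Q = false.
That conflicts with the unit clause (Q).
That branch fails; take R = true instead.
Unit clause (U) forces U = true.
That conflicts with the unit clause (NOT U).
Either choice for R ends in contradiction.

UNSATISFIABLE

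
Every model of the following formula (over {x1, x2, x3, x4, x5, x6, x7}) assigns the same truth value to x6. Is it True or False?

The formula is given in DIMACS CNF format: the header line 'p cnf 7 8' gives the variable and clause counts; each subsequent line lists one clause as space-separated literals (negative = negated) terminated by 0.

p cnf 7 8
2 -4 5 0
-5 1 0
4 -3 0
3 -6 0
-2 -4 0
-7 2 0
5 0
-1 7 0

Suppose x6 = True.
From the singleton clause (x3), x3 = True.
From the singleton clause (x4), x4 = True.
From the singleton clause (¬x2), x2 = False.
From the singleton clause (x5), x5 = True.
From the singleton clause (x1), x1 = True.
From the singleton clause (¬x7), x7 = False.
But (x7) is also a unit clause — contradiction.
So every satisfying assignment has x6 = False.

False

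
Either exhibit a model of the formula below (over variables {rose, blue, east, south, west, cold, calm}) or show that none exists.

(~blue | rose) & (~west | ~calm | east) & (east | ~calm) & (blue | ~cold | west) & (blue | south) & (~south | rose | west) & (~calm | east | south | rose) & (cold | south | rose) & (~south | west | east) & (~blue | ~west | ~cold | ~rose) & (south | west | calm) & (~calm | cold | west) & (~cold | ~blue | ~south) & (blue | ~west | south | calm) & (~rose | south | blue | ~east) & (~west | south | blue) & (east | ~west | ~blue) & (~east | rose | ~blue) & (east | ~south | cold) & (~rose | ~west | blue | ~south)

Case blue = 0:
(south) alone gives south = 1.
Case east = 1:
Case cold = 1:
(west) alone gives west = 1.
(~rose) alone gives rose = 0.
Every clause is now satisfied; calm is unconstrained.

rose=0, blue=0, east=1, south=1, west=1, cold=1, calm=1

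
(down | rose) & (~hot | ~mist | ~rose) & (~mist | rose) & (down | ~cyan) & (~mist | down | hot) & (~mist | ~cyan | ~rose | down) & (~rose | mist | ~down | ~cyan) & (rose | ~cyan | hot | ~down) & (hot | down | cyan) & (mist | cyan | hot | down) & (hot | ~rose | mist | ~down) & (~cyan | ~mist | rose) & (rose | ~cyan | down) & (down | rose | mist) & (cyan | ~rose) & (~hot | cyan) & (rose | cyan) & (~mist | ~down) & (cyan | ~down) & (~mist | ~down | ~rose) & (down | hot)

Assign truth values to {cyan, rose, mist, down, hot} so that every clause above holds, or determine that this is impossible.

cyan: 1; rose: 0; mist: 0; down: 1; hot: 1

Case down = 1:
(~mist) alone gives mist = 0.
(cyan) alone gives cyan = 1.
(~rose) alone gives rose = 0.
(hot) alone gives hot = 1.
This assignment satisfies each clause.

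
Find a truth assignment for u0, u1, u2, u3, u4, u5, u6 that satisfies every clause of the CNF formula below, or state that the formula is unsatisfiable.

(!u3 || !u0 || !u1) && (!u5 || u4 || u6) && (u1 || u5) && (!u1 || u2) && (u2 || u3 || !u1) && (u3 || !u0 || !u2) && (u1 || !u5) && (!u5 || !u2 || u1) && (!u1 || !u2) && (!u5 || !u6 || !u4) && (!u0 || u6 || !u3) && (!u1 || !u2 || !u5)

Branch on u1: set u1 = true.
From the singleton clause (u2), u2 = true.
That conflicts with the unit clause (!u2).
So u1 must be the other value — set u1 = false.
From the singleton clause (u5), u5 = true.
That conflicts with the unit clause (!u5).
Neither u1 = true nor u1 = false works.

UNSATISFIABLE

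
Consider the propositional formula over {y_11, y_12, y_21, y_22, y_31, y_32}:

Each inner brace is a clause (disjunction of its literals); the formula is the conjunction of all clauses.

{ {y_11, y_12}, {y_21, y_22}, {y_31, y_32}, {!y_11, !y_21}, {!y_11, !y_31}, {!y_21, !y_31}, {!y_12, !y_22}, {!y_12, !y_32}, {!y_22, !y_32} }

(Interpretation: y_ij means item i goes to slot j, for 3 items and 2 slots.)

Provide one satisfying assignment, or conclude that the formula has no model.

UNSATISFIABLE

Suppose y_11 = true.
The clause (!y_21) is unit, so y_21 = false.
The clause (y_22) is unit, so y_22 = true.
The clause (!y_31) is unit, so y_31 = false.
The clause (y_32) is unit, so y_32 = true.
That conflicts with the unit clause (!y_32).
That branch fails; take y_11 = false instead.
The clause (y_12) is unit, so y_12 = true.
The clause (!y_22) is unit, so y_22 = false.
The clause (y_21) is unit, so y_21 = true.
The clause (!y_31) is unit, so y_31 = false.
The clause (y_32) is unit, so y_32 = true.
That conflicts with the unit clause (!y_32).
Both values of y_11 lead to a conflict.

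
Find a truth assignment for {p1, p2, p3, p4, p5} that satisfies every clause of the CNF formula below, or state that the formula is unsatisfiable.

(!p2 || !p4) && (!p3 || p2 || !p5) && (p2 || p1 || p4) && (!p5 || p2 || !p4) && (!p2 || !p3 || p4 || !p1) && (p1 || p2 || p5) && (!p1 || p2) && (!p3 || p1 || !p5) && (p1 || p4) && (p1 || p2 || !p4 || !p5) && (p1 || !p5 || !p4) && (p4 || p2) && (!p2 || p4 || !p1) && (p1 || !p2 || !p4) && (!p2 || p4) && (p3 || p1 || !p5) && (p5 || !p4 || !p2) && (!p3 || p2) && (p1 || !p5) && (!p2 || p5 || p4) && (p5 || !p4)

UNSATISFIABLE

Case p2 = false:
From the singleton clause (!p1), p1 = false.
From the singleton clause (p4), p4 = true.
From the singleton clause (!p5), p5 = false.
But (p5) is also a unit clause — contradiction.
Undo p2 and try p2 = true.
From the singleton clause (!p4), p4 = false.
But (p4) is also a unit clause — contradiction.
Neither p2 = true nor p2 = false works.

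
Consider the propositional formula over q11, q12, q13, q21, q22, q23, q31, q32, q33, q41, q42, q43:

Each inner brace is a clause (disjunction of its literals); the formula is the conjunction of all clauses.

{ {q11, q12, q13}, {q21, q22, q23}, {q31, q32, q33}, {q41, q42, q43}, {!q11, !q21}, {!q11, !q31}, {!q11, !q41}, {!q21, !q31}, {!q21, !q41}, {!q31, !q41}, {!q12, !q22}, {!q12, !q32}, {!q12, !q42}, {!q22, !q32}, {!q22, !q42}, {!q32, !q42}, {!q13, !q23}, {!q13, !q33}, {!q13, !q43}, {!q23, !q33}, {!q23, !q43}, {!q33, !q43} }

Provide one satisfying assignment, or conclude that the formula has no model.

Branch on q11: set q11 = false.
Branch on q12: set q12 = true.
Unit clause (!q22) forces q22 = false.
Unit clause (!q32) forces q32 = false.
Unit clause (!q42) forces q42 = false.
Branch on q21: set q21 = true.
Unit clause (!q31) forces q31 = false.
Unit clause (q33) forces q33 = true.
Unit clause (!q41) forces q41 = false.
Unit clause (q43) forces q43 = true.
Now (!q43) is unsatisfied and unit — conflict.
So q21 must be the other value — set q21 = false.
Unit clause (q23) forces q23 = true.
Unit clause (!q13) forces q13 = false.
Unit clause (!q33) forces q33 = false.
Unit clause (q31) forces q31 = true.
Unit clause (!q41) forces q41 = false.
Unit clause (q43) forces q43 = true.
Now (!q43) is unsatisfied and unit — conflict.
Neither q21 = true nor q21 = false works.
So q12 must be the other value — set q12 = false.
Unit clause (q13) forces q13 = true.
Unit clause (!q23) forces q23 = false.
Unit clause (!q33) forces q33 = false.
Unit clause (!q43) forces q43 = false.
Branch on q21: set q21 = true.
Unit clause (!q31) forces q31 = false.
Unit clause (q32) forces q32 = true.
Unit clause (!q41) forces q41 = false.
Unit clause (q42) forces q42 = true.
Now (!q42) is unsatisfied and unit — conflict.
So q21 must be the other value — set q21 = false.
Unit clause (q22) forces q22 = true.
Unit clause (!q32) forces q32 = false.
Unit clause (q31) forces q31 = true.
Unit clause (!q41) forces q41 = false.
Unit clause (q42) forces q42 = true.
Now (!q42) is unsatisfied and unit — conflict.
Neither q21 = true nor q21 = false works.
Neither q12 = true nor q12 = false works.
So q11 must be the other value — set q11 = true.
Unit clause (!q21) forces q21 = false.
Unit clause (!q31) forces q31 = false.
Unit clause (!q41) forces q41 = false.
Branch on q22: set q22 = true.
Unit clause (!q12) forces q12 = false.
Unit clause (!q32) forces q32 = false.
Unit clause (q33) forces q33 = true.
Unit clause (!q42) forces q42 = false.
Unit clause (q43) forces q43 = true.
Now (!q43) is unsatisfied and unit — conflict.
So q22 must be the other value — set q22 = false.
Unit clause (q23) forces q23 = true.
Unit clause (!q13) forces q13 = false.
Unit clause (!q33) forces q33 = false.
Unit clause (q32) forces q32 = true.
Unit clause (!q12) forces q12 = false.
Unit clause (!q42) forces q42 = false.
Unit clause (q43) forces q43 = true.
Now (!q43) is unsatisfied and unit — conflict.
Neither q22 = true nor q22 = false works.
Neither q11 = true nor q11 = false works.

UNSATISFIABLE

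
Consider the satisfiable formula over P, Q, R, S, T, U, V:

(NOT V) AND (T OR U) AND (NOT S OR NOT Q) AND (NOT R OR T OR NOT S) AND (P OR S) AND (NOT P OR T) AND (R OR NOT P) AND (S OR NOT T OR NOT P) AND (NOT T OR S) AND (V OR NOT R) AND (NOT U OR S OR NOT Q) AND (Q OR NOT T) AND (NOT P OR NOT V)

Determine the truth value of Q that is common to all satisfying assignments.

False

Suppose Q = true.
(NOT V) alone gives V = false.
(NOT S) alone gives S = false.
(P) alone gives P = true.
(T) alone gives T = true.
But (NOT T) is also a unit clause — contradiction.
So every satisfying assignment has Q = False.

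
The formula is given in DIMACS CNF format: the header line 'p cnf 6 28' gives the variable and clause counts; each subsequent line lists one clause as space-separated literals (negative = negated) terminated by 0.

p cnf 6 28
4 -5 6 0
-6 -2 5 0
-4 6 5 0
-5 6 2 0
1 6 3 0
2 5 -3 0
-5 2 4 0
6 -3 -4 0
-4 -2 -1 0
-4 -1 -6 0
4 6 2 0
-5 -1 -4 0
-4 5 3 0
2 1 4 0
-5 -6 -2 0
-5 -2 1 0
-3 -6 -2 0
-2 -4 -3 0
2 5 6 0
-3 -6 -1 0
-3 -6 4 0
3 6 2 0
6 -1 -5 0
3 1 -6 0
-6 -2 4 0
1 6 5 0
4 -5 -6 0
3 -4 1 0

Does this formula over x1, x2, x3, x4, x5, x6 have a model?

Branch on x4: set x4 = True.
Branch on x6: set x6 = True.
The clause (¬x1) is unit, so x1 = False.
The clause (x3) is unit, so x3 = True.
The clause (¬x2) is unit, so x2 = False.
The clause (x5) is unit, so x5 = True.
This assignment satisfies each clause.
A satisfying assignment: x1: False; x2: False; x3: True; x4: True; x5: True; x6: True.

Yes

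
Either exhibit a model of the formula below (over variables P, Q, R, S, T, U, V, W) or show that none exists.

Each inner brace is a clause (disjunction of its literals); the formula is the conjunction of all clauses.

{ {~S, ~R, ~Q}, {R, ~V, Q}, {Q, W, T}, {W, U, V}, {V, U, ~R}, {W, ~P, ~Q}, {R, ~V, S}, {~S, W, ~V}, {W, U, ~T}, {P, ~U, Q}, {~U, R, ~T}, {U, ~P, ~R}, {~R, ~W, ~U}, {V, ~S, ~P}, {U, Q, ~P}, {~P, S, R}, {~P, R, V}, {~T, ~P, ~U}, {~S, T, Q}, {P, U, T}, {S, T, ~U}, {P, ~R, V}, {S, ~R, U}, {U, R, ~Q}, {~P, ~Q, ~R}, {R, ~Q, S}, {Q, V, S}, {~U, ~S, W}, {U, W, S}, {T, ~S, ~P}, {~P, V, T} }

P ↦ 0; Q ↦ 0; R ↦ 0; S ↦ 1; T ↦ 1; U ↦ 0; V ↦ 0; W ↦ 1

Suppose S = 1.
Suppose R = 0.
Suppose V = 0.
Unit clause (~P) forces P = 0.
Suppose W = 1.
Suppose U = 0.
Unit clause (T) forces T = 1.
Unit clause (~Q) forces Q = 0.
Every clause now holds.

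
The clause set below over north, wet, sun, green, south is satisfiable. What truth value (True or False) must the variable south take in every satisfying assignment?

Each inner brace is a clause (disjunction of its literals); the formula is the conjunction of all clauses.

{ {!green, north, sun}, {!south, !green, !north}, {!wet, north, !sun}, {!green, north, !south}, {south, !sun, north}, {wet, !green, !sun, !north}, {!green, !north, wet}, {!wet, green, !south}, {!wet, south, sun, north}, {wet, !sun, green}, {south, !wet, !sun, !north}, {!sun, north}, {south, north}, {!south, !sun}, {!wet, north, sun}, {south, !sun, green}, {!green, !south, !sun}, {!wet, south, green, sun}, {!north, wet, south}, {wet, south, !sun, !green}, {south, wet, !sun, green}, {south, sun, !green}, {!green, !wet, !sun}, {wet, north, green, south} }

Suppose south = false.
(north) alone gives north = true.
(wet) alone gives wet = true.
(!sun) alone gives sun = false.
(green) alone gives green = true.
But (!green) is also a unit clause — contradiction.
So every satisfying assignment has south = True.

True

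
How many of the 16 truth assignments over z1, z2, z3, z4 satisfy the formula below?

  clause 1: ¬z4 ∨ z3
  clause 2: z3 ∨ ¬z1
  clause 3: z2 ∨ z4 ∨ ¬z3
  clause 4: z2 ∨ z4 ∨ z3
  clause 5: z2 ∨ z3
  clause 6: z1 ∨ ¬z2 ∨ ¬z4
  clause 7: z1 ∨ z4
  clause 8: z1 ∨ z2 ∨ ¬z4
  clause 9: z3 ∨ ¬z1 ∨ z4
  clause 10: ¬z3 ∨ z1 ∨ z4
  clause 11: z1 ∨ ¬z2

There are 2^4 = 16 truth assignments over (z1, z2, z3, z4).
Check each against the 11 clauses (columns in the order z1, z2, z3, z4):
  F F F F  ✗ fails (z2 ∨ z4 ∨ z3)
  F F F T  ✗ fails (¬z4 ∨ z3)
  F F T F  ✗ fails (z2 ∨ z4 ∨ ¬z3)
  F F T T  ✗ fails (z1 ∨ z2 ∨ ¬z4)
  F T F F  ✗ fails (z1 ∨ z4)
  F T F T  ✗ fails (¬z4 ∨ z3)
  F T T F  ✗ fails (z1 ∨ z4)
  F T T T  ✗ fails (z1 ∨ ¬z2 ∨ ¬z4)
  T F F F  ✗ fails (z3 ∨ ¬z1)
  T F F T  ✗ fails (¬z4 ∨ z3)
  T F T F  ✗ fails (z2 ∨ z4 ∨ ¬z3)
  T F T T  ✓ satisfies all
  T T F F  ✗ fails (z3 ∨ ¬z1)
  T T F T  ✗ fails (¬z4 ∨ z3)
  T T T F  ✓ satisfies all
  T T T T  ✓ satisfies all
3 of the 16 rows are models.

3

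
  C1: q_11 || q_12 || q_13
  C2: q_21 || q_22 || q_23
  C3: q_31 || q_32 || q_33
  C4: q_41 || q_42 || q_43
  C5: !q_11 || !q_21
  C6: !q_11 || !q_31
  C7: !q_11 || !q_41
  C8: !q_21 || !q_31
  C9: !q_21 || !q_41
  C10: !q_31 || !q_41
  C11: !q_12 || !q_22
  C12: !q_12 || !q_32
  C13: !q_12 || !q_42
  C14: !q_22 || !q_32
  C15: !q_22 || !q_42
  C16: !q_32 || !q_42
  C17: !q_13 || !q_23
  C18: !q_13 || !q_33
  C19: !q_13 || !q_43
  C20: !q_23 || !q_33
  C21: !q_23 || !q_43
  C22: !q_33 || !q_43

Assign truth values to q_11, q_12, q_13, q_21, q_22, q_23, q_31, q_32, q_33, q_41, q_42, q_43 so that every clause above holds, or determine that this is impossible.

UNSATISFIABLE

Suppose q_11 = false.
Suppose q_12 = true.
Unit clause (!q_22) forces q_22 = false.
Unit clause (!q_32) forces q_32 = false.
Unit clause (!q_42) forces q_42 = false.
Suppose q_21 = true.
Unit clause (!q_31) forces q_31 = false.
Unit clause (q_33) forces q_33 = true.
Unit clause (!q_41) forces q_41 = false.
Unit clause (q_43) forces q_43 = true.
Now (!q_43) is unsatisfied and unit — conflict.
Undo q_21 and try q_21 = false.
Unit clause (q_23) forces q_23 = true.
Unit clause (!q_13) forces q_13 = false.
Unit clause (!q_33) forces q_33 = false.
Unit clause (q_31) forces q_31 = true.
Unit clause (!q_41) forces q_41 = false.
Unit clause (q_43) forces q_43 = true.
Now (!q_43) is unsatisfied and unit — conflict.
Neither q_21 = true nor q_21 = false works.
Undo q_12 and try q_12 = false.
Unit clause (q_13) forces q_13 = true.
Unit clause (!q_23) forces q_23 = false.
Unit clause (!q_33) forces q_33 = false.
Unit clause (!q_43) forces q_43 = false.
Suppose q_21 = true.
Unit clause (!q_31) forces q_31 = false.
Unit clause (q_32) forces q_32 = true.
Unit clause (!q_41) forces q_41 = false.
Unit clause (q_42) forces q_42 = true.
Now (!q_42) is unsatisfied and unit — conflict.
Undo q_21 and try q_21 = false.
Unit clause (q_22) forces q_22 = true.
Unit clause (!q_32) forces q_32 = false.
Unit clause (q_31) forces q_31 = true.
Unit clause (!q_41) forces q_41 = false.
Unit clause (q_42) forces q_42 = true.
Now (!q_42) is unsatisfied and unit — conflict.
Neither q_21 = true nor q_21 = false works.
Neither q_12 = true nor q_12 = false works.
Undo q_11 and try q_11 = true.
Unit clause (!q_21) forces q_21 = false.
Unit clause (!q_31) forces q_31 = false.
Unit clause (!q_41) forces q_41 = false.
Suppose q_22 = true.
Unit clause (!q_12) forces q_12 = false.
Unit clause (!q_32) forces q_32 = false.
Unit clause (q_33) forces q_33 = true.
Unit clause (!q_42) forces q_42 = false.
Unit clause (q_43) forces q_43 = true.
Now (!q_43) is unsatisfied and unit — conflict.
Undo q_22 and try q_22 = false.
Unit clause (q_23) forces q_23 = true.
Unit clause (!q_13) forces q_13 = false.
Unit clause (!q_33) forces q_33 = false.
Unit clause (q_32) forces q_32 = true.
Unit clause (!q_12) forces q_12 = false.
Unit clause (!q_42) forces q_42 = false.
Unit clause (q_43) forces q_43 = true.
Now (!q_43) is unsatisfied and unit — conflict.
Neither q_22 = true nor q_22 = false works.
Neither q_11 = true nor q_11 = false works.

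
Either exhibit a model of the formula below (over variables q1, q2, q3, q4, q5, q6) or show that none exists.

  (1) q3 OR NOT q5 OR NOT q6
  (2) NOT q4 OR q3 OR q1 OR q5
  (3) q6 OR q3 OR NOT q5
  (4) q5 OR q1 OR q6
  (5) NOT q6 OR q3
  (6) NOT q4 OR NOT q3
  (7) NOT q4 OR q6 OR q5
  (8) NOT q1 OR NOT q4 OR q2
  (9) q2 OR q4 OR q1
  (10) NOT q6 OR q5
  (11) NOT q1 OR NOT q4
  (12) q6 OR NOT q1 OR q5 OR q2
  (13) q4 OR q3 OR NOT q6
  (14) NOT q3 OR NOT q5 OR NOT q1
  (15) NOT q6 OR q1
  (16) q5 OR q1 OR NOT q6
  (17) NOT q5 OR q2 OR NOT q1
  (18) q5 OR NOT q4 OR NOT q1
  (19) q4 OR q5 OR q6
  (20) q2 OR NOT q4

Try q6 = false.
Try q3 = true.
The clause (NOT q4) is unit, so q4 = false.
The clause (q5) is unit, so q5 = true.
The clause (NOT q1) is unit, so q1 = false.
The clause (q2) is unit, so q2 = true.
This assignment satisfies each clause.

q1=false; q2=true; q3=true; q4=false; q5=true; q6=false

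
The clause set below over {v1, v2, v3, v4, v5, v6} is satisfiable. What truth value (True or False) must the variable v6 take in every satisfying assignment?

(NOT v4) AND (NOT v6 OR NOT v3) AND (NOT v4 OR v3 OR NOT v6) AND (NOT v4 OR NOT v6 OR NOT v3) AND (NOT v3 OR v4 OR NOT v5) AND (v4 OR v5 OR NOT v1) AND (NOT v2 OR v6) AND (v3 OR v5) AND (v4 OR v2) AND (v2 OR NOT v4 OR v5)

True

Suppose v6 = false.
From the singleton clause (NOT v4), v4 = false.
From the singleton clause (NOT v2), v2 = false.
But (v2) is also a unit clause — contradiction.
So every satisfying assignment has v6 = True.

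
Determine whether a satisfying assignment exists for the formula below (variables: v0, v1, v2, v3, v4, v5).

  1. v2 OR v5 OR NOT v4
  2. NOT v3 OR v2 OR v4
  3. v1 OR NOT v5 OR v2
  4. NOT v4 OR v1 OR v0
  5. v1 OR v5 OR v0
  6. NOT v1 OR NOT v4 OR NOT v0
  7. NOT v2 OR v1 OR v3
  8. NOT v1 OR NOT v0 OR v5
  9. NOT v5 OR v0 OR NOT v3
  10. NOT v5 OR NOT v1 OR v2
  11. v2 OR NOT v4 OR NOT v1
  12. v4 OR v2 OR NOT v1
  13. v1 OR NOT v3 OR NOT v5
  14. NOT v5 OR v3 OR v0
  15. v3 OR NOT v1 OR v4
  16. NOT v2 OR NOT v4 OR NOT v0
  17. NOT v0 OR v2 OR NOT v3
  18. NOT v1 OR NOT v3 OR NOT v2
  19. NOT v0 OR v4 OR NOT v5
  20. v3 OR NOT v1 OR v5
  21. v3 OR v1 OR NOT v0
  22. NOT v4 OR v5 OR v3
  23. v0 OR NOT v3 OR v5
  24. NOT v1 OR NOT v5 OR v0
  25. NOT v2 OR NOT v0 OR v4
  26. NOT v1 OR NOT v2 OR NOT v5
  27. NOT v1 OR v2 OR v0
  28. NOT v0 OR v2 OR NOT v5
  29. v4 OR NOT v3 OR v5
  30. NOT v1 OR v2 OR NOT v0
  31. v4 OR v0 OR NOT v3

Case v2 = true:
Case v1 = true:
From the singleton clause (NOT v3), v3 = false.
From the singleton clause (v4), v4 = true.
From the singleton clause (NOT v0), v0 = false.
From the singleton clause (NOT v5), v5 = false.
But (v5) is also a unit clause — contradiction.
Backtrack on v1: now try v1 = false.
From the singleton clause (v3), v3 = true.
From the singleton clause (NOT v5), v5 = false.
From the singleton clause (v0), v0 = true.
From the singleton clause (NOT v4), v4 = false.
But (v4) is also a unit clause — contradiction.
Either choice for v1 ends in contradiction.
Backtrack on v2: now try v2 = false.
Case v5 = true:
From the singleton clause (v1), v1 = true.
But (NOT v1) is also a unit clause — contradiction.
Backtrack on v5: now try v5 = false.
From the singleton clause (NOT v4), v4 = false.
From the singleton clause (NOT v3), v3 = false.
From the singleton clause (NOT v1), v1 = false.
From the singleton clause (v0), v0 = true.
But (NOT v0) is also a unit clause — contradiction.
Either choice for v5 ends in contradiction.
Either choice for v2 ends in contradiction.
No assignment satisfies every clause.

No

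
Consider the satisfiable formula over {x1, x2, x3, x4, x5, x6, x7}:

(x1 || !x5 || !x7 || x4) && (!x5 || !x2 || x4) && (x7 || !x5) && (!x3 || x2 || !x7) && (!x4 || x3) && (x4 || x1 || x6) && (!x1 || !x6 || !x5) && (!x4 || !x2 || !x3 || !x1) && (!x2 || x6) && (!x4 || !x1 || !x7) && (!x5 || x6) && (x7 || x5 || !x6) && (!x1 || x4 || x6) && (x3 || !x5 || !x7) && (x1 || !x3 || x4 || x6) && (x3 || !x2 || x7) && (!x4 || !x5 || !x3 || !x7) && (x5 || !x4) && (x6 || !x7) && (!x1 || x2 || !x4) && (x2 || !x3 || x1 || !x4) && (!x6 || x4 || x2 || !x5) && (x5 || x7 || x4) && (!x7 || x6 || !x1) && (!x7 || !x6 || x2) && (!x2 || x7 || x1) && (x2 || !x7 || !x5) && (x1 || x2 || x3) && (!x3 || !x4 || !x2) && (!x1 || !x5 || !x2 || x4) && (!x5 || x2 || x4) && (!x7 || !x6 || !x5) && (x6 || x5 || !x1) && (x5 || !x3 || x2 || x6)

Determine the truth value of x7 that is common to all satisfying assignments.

Suppose x7 = false.
From the singleton clause (!x5), x5 = false.
From the singleton clause (!x6), x6 = false.
From the singleton clause (!x2), x2 = false.
From the singleton clause (!x4), x4 = false.
Now (x4) is unsatisfied and unit — conflict.
So every satisfying assignment has x7 = True.

True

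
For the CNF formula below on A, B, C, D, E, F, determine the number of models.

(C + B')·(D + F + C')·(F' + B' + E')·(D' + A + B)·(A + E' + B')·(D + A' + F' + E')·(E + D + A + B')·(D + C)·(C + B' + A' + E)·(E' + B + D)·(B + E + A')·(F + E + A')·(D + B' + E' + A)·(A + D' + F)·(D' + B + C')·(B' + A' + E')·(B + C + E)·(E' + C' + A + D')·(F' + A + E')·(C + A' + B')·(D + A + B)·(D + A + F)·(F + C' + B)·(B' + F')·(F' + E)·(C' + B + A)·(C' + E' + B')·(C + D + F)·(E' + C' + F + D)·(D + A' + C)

There are 2^6 = 64 truth assignments over (A, B, C, D, E, F).
Split on C. With C = 1, the clauses containing C are satisfied and C' drops from the rest; 0 of the 2^5 = 32 assignments to the other variables satisfy what remains.
With C = 0, by the same count on the reduced clause set, 2 assignments work.
(One model: A=T, B=F, C=F, D=T, E=T, F=F.)
Total: 0 + 2 = 2.

2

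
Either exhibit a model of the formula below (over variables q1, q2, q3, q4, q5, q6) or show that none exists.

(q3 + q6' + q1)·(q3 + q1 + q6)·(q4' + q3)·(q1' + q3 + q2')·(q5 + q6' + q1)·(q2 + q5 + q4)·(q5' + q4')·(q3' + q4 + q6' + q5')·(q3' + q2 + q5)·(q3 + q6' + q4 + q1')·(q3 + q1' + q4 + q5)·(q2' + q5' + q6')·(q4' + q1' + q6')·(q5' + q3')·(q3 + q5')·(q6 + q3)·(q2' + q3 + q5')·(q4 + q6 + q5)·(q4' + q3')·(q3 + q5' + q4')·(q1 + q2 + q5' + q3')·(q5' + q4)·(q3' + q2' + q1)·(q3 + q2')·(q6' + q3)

q1: 1; q2: 1; q3: 1; q4: 0; q5: 0; q6: 1

Suppose q4 = 0.
(q5') alone gives q5 = 0.
(q2) alone gives q2 = 1.
(q6) alone gives q6 = 1.
(q1) alone gives q1 = 1.
(q3) alone gives q3 = 1.
Every clause now holds.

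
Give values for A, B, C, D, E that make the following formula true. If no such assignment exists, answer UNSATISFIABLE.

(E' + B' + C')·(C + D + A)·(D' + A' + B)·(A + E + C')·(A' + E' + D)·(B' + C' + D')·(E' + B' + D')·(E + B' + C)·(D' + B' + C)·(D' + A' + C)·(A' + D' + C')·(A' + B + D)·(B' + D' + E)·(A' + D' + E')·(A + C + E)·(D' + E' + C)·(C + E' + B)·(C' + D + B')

Branch on E: set E = 1.
Branch on B: set B = 0.
The clause (C) is unit, so C = 1.
Branch on D: set D = 0.
The clause (A') is unit, so A = 0.
Every clause now holds.

A: 0; B: 0; C: 1; D: 0; E: 1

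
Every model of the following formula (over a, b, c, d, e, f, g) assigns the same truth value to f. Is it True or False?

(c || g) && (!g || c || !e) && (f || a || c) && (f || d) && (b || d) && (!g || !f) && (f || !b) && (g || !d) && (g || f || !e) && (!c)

False

Suppose f = true.
From the singleton clause (!g), g = false.
From the singleton clause (c), c = true.
But (!c) is also a unit clause — contradiction.
So every satisfying assignment has f = False.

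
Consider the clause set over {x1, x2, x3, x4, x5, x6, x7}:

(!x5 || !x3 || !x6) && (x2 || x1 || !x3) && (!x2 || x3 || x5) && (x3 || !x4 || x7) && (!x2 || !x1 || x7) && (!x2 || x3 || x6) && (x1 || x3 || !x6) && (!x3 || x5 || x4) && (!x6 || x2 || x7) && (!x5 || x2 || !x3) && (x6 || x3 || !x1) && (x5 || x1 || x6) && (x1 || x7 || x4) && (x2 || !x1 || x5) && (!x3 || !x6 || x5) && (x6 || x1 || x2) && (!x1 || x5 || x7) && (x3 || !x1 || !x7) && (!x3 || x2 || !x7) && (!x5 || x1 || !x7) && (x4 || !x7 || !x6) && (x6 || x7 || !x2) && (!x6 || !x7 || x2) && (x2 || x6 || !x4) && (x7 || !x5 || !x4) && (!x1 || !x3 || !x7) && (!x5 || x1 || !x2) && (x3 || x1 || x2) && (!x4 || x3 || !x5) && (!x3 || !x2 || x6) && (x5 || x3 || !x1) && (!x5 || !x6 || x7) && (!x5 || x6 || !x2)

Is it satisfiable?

Try x5 = false.
Try x2 = false.
The clause (!x1) is unit, so x1 = false.
The clause (!x3) is unit, so x3 = false.
But (x3) is also a unit clause — contradiction.
Undo x2 and try x2 = true.
The clause (x3) is unit, so x3 = true.
The clause (x4) is unit, so x4 = true.
The clause (!x6) is unit, so x6 = false.
But (x6) is also a unit clause — contradiction.
Neither x2 = true nor x2 = false works.
Undo x5 and try x5 = true.
Try x3 = false.
The clause (!x4) is unit, so x4 = false.
Try x2 = false.
The clause (x1) is unit, so x1 = true.
The clause (x6) is unit, so x6 = true.
The clause (x7) is unit, so x7 = true.
But (!x7) is also a unit clause — contradiction.
Undo x2 and try x2 = true.
The clause (x6) is unit, so x6 = true.
The clause (x1) is unit, so x1 = true.
The clause (x7) is unit, so x7 = true.
But (!x7) is also a unit clause — contradiction.
Neither x2 = true nor x2 = false works.
Undo x3 and try x3 = true.
The clause (!x6) is unit, so x6 = false.
The clause (x2) is unit, so x2 = true.
But (!x2) is also a unit clause — contradiction.
Neither x3 = true nor x3 = false works.
Neither x5 = true nor x5 = false works.
No assignment satisfies every clause.

Unsatisfiable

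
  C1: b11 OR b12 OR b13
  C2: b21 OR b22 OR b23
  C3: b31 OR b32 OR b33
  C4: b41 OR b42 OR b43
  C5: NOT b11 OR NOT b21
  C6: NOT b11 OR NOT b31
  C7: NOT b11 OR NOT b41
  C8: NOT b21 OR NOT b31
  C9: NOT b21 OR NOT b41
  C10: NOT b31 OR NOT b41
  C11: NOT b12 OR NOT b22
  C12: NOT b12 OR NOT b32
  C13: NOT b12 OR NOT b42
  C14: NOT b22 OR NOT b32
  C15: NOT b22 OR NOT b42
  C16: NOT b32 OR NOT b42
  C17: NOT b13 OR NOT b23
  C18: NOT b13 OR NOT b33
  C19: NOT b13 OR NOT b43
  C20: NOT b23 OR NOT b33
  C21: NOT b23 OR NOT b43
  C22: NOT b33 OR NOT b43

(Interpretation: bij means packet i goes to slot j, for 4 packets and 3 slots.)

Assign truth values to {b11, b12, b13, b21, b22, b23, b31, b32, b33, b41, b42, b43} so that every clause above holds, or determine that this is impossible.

Suppose b11 = false.
Suppose b12 = true.
From the singleton clause (NOT b22), b22 = false.
From the singleton clause (NOT b32), b32 = false.
From the singleton clause (NOT b42), b42 = false.
Suppose b21 = true.
From the singleton clause (NOT b31), b31 = false.
From the singleton clause (b33), b33 = true.
From the singleton clause (NOT b41), b41 = false.
From the singleton clause (b43), b43 = true.
That conflicts with the unit clause (NOT b43).
Backtrack on b21: now try b21 = false.
From the singleton clause (b23), b23 = true.
From the singleton clause (NOT b13), b13 = false.
From the singleton clause (NOT b33), b33 = false.
From the singleton clause (b31), b31 = true.
From the singleton clause (NOT b41), b41 = false.
From the singleton clause (b43), b43 = true.
That conflicts with the unit clause (NOT b43).
Either choice for b21 ends in contradiction.
Backtrack on b12: now try b12 = false.
From the singleton clause (b13), b13 = true.
From the singleton clause (NOT b23), b23 = false.
From the singleton clause (NOT b33), b33 = false.
From the singleton clause (NOT b43), b43 = false.
Suppose b21 = true.
From the singleton clause (NOT b31), b31 = false.
From the singleton clause (b32), b32 = true.
From the singleton clause (NOT b41), b41 = false.
From the singleton clause (b42), b42 = true.
That conflicts with the unit clause (NOT b42).
Backtrack on b21: now try b21 = false.
From the singleton clause (b22), b22 = true.
From the singleton clause (NOT b32), b32 = false.
From the singleton clause (b31), b31 = true.
From the singleton clause (NOT b41), b41 = false.
From the singleton clause (b42), b42 = true.
That conflicts with the unit clause (NOT b42).
Either choice for b21 ends in contradiction.
Either choice for b12 ends in contradiction.
Backtrack on b11: now try b11 = true.
From the singleton clause (NOT b21), b21 = false.
From the singleton clause (NOT b31), b31 = false.
From the singleton clause (NOT b41), b41 = false.
Suppose b22 = true.
From the singleton clause (NOT b12), b12 = false.
From the singleton clause (NOT b32), b32 = false.
From the singleton clause (b33), b33 = true.
From the singleton clause (NOT b42), b42 = false.
From the singleton clause (b43), b43 = true.
That conflicts with the unit clause (NOT b43).
Backtrack on b22: now try b22 = false.
From the singleton clause (b23), b23 = true.
From the singleton clause (NOT b13), b13 = false.
From the singleton clause (NOT b33), b33 = false.
From the singleton clause (b32), b32 = true.
From the singleton clause (NOT b12), b12 = false.
From the singleton clause (NOT b42), b42 = false.
From the singleton clause (b43), b43 = true.
That conflicts with the unit clause (NOT b43).
Either choice for b22 ends in contradiction.
Either choice for b11 ends in contradiction.

UNSATISFIABLE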